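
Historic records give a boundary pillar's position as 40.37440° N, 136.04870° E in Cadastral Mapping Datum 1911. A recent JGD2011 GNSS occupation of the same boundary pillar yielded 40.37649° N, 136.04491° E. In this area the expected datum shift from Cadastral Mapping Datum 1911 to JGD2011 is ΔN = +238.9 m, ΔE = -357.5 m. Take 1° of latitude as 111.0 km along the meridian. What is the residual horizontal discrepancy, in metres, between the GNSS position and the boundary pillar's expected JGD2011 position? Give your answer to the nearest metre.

Observed coordinate differences: Δφ = +0.00209°, Δλ = -0.00379°.
Converting to metres (1° lat = 111000 m, cos φ = 0.761828): observed ΔN = 232.0 m, observed ΔE = -320.5 m.
Subtracting the expected shift leaves a residual of 232.0 − (238.9) = -6.9 m north and -320.5 − (-357.5) = 37.0 m east.
Residual distance = √((-6.9)² + 37.0²) = 37.6 m.

38 m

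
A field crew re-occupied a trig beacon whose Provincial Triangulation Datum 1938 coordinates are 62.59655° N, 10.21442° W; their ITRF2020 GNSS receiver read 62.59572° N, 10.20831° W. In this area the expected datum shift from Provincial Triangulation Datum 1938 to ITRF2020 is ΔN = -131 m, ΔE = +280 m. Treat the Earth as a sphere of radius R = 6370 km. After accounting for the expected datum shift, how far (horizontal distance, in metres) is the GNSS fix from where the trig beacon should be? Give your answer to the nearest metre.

51 m

Observed coordinate differences: Δφ = -0.00083°, Δλ = +0.00611°.
Converting to metres (1° lat = 111177 m, cos φ = 0.460253): observed ΔN = -92.3 m, observed ΔE = 312.6 m.
Subtracting the expected shift leaves a residual of -92.3 − (-131) = 38.7 m north and 312.6 − (280) = 32.6 m east.
Residual distance = √(38.7² + 32.6²) = 50.6 m.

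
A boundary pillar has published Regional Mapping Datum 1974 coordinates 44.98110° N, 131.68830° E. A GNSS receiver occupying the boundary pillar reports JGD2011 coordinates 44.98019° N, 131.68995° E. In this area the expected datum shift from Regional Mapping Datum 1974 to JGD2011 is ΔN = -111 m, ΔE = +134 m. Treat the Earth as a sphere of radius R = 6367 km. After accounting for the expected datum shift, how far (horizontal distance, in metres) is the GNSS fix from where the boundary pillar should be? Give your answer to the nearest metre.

11 m

Observed coordinate differences: Δφ = -0.00091°, Δλ = +0.00165°.
Converting to metres (1° lat = 111125 m, cos φ = 0.707340): observed ΔN = -101.1 m, observed ΔE = 129.7 m.
Subtracting the expected shift leaves a residual of -101.1 − (-111) = 9.9 m north and 129.7 − (134) = -4.3 m east.
Residual distance = √(9.9² + (-4.3)²) = 10.8 m.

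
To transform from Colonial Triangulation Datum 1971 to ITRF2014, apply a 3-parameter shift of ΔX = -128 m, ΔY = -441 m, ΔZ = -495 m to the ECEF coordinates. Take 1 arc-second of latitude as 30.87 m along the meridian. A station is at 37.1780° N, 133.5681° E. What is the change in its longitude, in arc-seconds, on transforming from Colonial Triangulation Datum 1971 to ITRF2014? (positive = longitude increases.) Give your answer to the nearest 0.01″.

Δλ = 16.13″

sin φ = 0.604293, cos φ = 0.796762, sin λ = 0.724556, cos λ = -0.689216.
East component: ΔE = −sin λ·ΔX + cos λ·ΔY = −(0.724556)(-128) + (-0.689216)(-441) = 396.69 m.
1° of latitude spans 3600 × 30.87 = 111132 m; at latitude φ, 1° of longitude spans that × cos φ = 88545.8 m, so Δλ = 396.69 / 88545.8 × 3600 = 16.128″.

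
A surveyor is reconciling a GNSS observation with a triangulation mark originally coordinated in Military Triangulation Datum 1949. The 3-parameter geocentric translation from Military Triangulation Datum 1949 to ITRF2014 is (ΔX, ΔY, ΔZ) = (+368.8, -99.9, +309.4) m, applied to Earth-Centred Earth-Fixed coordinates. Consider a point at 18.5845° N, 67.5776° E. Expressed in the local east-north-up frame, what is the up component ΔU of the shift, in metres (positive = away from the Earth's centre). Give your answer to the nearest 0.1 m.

ΔU = 144.4 m

At φ = 18.5845°, λ = 67.5776°: sin φ = 0.318703, cos φ = 0.947855, sin λ = 0.924397, cos λ = 0.381432.
ΔU = cos φ cos λ·ΔX + cos φ sin λ·ΔY + sin φ·ΔZ = (0.947855)(0.381432)(368.8) + (0.947855)(0.924397)(-99.9) + (0.318703)(309.4) = 144.41 m.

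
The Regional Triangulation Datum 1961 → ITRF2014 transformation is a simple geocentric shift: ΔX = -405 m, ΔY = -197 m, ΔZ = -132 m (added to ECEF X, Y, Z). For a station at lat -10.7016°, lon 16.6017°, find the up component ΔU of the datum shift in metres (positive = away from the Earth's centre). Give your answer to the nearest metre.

ΔU = -412 m

The local up (radial) axis is (cos φ cos λ, cos φ sin λ, sin φ), giving ΔU = -381.367 − 55.307 + 24.512 = -412.16 m.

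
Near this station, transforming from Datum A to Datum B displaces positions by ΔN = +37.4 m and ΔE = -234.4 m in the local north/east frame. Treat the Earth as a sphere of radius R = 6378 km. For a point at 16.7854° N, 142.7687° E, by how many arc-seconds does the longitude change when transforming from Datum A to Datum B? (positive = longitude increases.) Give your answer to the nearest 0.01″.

Δλ = -7.92″

At latitude 16.7854°, cos φ = 0.957393.
One radian of longitude at latitude φ spans R cos φ, so Δλ = ΔE / (R cos φ) = -234.4 / (6378000 × 0.957393) = -3.8387e-05 rad = -7.918″.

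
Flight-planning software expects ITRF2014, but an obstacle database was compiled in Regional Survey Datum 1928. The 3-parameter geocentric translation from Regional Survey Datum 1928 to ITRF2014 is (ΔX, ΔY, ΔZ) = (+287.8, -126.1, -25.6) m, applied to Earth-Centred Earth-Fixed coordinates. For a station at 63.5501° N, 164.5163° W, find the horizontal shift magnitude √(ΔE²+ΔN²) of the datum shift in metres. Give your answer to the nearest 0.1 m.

286.5 m

At φ = 63.5501°, λ = -164.5163°: sin φ = 0.895324, cos φ = 0.445415, sin λ = -0.266964, cos λ = -0.963706.
ΔE = −sin λ·ΔX + cos λ·ΔY = −(-0.266964)·(287.8) + (-0.963706)·(-126.1) = 198.36 m.
ΔN = −sin φ cos λ·ΔX − sin φ sin λ·ΔY + cos φ·ΔZ = −(0.895324)(-0.963706)(287.8) − (0.895324)(-0.266964)(-126.1) + (0.445415)(-25.6) = 206.78 m.
Horizontal magnitude = √(ΔE² + ΔN²) = √(198.36² + 206.78²) = 286.54 m.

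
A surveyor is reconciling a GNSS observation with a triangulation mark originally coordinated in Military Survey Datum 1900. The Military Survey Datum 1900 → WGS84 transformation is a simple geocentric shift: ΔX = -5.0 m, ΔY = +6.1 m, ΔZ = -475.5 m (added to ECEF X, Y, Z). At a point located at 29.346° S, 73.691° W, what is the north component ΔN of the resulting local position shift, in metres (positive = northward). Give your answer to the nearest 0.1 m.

ΔN = -418.0 m

At φ = -29.346°, λ = -73.691°: sin φ = -0.490082, cos φ = 0.871676, sin λ = -0.959761, cos λ = 0.280817.
ΔN = −sin φ cos λ·ΔX − sin φ sin λ·ΔY + cos φ·ΔZ = −(-0.490082)(0.280817)(-5.0) − (-0.490082)(-0.959761)(6.1) + (0.871676)(-475.5) = -418.04 m.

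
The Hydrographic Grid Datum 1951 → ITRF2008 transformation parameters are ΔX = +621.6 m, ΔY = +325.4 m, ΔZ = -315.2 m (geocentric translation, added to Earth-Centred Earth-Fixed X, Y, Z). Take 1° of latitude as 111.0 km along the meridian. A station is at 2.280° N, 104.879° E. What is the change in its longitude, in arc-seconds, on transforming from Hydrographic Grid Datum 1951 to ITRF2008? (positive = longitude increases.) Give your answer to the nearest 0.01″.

sin φ = 0.039783, cos φ = 0.999208, sin λ = 0.966470, cos λ = -0.256779.
East component: ΔE = −sin λ·ΔX + cos λ·ΔY = −(0.966470)(621.6) + (-0.256779)(325.4) = -684.31 m.
1° of latitude spans 111000 m; at latitude φ, 1° of longitude spans that × cos φ = 110912.1 m, so Δλ = -684.31 / 110912.1 × 3600 = -22.212″.

Δλ = -22.21″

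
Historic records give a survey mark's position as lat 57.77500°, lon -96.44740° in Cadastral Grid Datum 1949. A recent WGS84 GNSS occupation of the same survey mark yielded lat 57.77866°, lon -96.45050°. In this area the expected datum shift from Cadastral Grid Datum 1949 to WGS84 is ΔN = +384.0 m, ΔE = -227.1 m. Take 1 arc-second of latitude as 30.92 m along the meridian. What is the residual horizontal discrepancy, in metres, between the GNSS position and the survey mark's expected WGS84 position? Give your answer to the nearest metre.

Observed coordinate differences: Δφ = +0.00366°, Δλ = -0.00310°.
Converting to metres (1° lat = 111312 m, cos φ = 0.533245): observed ΔN = 407.4 m, observed ΔE = -184.0 m.
Subtracting the expected shift leaves a residual of 407.4 − (384.0) = 23.4 m north and -184.0 − (-227.1) = 43.1 m east.
Residual distance = √(23.4² + 43.1²) = 49.0 m.

49 m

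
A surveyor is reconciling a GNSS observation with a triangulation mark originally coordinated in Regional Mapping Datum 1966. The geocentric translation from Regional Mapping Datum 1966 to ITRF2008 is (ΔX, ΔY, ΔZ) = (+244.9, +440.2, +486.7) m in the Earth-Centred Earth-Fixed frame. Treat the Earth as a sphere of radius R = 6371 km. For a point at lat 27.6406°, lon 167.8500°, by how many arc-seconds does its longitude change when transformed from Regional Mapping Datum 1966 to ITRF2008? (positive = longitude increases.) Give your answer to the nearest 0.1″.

Δλ = -17.6″

sin φ = 0.463924, cos φ = 0.885875, sin λ = 0.210472, cos λ = -0.977600.
East component: ΔE = −sin λ·ΔX + cos λ·ΔY = −(0.210472)(244.9) + (-0.977600)(440.2) = -481.88 m.
1° of latitude spans πR/180 = 111195 m; at latitude φ, 1° of longitude spans that × cos φ = 98504.8 m, so Δλ = -481.88 / 98504.8 × 3600 = -17.611″.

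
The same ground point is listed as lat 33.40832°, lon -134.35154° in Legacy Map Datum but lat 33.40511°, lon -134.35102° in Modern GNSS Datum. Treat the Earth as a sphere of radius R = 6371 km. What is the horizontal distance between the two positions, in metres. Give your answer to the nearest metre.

Δφ = 33.40511° − 33.40832° = -0.00321°; Δλ = -134.35102° − -134.35154° = +0.00052°.
1° along a meridian = πR/180 = 111195 m.
ΔN = Δφ × 111195 = -356.9 m; ΔE = Δλ × 111195 × cos(33.40832°) = +0.00052 × 111195 × 0.834768 = 48.3 m.
Distance = √(ΔE² + ΔN²) = √(48.3² + (-356.9)²) = 360.2 m.

360 m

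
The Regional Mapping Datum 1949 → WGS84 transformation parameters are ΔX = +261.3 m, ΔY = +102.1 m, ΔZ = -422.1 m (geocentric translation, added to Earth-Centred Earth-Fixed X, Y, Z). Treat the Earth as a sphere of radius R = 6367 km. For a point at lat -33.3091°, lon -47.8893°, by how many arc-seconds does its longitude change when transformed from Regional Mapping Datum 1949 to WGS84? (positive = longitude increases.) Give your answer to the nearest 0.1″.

sin φ = -0.549156, cos φ = 0.835720, sin λ = -0.741851, cos λ = 0.670565.
East component: ΔE = −sin λ·ΔX + cos λ·ΔY = −(-0.741851)(261.3) + (0.670565)(102.1) = 262.31 m.
1° of latitude spans πR/180 = 111125 m; at latitude φ, 1° of longitude spans that × cos φ = 92869.5 m, so Δλ = 262.31 / 92869.5 × 3600 = 10.168″.

Δλ = 10.2″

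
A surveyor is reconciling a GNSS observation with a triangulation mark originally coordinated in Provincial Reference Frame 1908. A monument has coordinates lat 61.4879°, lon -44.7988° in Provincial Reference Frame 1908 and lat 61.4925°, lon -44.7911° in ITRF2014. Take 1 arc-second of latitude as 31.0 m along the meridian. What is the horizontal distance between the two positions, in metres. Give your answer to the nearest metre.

657 m

Δφ = 61.4925° − 61.4879° = +0.0046°; Δλ = -44.7911° − -44.7988° = +0.0077°.
1° of latitude = 3600 × 31.00 = 111600 m.
ΔN = Δφ × 111600 = 513.4 m; ΔE = Δλ × 111600 × cos(61.4879°) = +0.0077 × 111600 × 0.477344 = 410.2 m.
Distance = √(ΔE² + ΔN²) = √(410.2² + 513.4²) = 657.1 m.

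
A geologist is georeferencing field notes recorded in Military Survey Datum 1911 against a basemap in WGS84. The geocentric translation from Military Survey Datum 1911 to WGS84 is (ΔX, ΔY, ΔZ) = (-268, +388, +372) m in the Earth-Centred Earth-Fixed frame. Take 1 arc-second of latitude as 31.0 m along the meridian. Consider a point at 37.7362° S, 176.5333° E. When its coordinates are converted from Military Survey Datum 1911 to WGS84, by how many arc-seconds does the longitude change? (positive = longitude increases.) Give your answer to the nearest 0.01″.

Δλ = -15.14″

sin φ = -0.612027, cos φ = 0.790837, sin λ = 0.060468, cos λ = -0.998170.
East component: ΔE = −sin λ·ΔX + cos λ·ΔY = −(0.060468)(-268) + (-0.998170)(388) = -371.08 m.
1° of latitude spans 3600 × 31.00 = 111600 m; at latitude φ, 1° of longitude spans that × cos φ = 88257.4 m, so Δλ = -371.08 / 88257.4 × 3600 = -15.136″.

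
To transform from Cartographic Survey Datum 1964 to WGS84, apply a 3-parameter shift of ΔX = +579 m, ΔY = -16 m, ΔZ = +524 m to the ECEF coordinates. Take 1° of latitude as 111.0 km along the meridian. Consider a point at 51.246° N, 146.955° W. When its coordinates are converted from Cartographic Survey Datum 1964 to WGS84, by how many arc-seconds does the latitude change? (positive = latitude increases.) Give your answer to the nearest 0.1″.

sin φ = 0.779841, cos φ = 0.625978, sin λ = -0.545298, cos λ = -0.838243.
North component: ΔN = −sin φ cos λ·ΔX − sin φ sin λ·ΔY + cos φ·ΔZ = −(0.779841)(-0.838243)(579) − (0.779841)(-0.545298)(-16) + (0.625978)(524) = 699.70 m.
1° of latitude spans 111000 m, so Δφ = 699.70 / 111000 × 3600 = 22.693″.

Δφ = 22.7″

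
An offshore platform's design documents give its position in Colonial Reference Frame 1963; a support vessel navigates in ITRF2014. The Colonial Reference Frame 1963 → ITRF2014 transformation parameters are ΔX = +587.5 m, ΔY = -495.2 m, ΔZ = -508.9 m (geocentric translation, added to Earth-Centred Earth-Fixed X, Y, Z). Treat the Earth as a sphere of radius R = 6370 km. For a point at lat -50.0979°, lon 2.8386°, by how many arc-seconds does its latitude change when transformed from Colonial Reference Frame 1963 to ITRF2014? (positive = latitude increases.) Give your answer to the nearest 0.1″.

sin φ = -0.767142, cos φ = 0.641478, sin λ = 0.049523, cos λ = 0.998773.
North component: ΔN = −sin φ cos λ·ΔX − sin φ sin λ·ΔY + cos φ·ΔZ = −(-0.767142)(0.998773)(587.5) − (-0.767142)(0.049523)(-495.2) + (0.641478)(-508.9) = 104.88 m.
1° of latitude spans πR/180 = 111177 m, so Δφ = 104.88 / 111177 × 3600 = 3.396″.

Δφ = 3.4″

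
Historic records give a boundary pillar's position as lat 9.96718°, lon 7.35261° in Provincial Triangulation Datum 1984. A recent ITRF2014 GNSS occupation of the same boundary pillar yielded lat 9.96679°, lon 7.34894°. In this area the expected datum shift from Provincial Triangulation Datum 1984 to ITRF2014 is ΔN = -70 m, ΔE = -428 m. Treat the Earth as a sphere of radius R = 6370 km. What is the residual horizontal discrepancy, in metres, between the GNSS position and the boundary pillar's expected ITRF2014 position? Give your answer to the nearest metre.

Observed coordinate differences: Δφ = -0.00039°, Δλ = -0.00367°.
Converting to metres (1° lat = 111177 m, cos φ = 0.984907): observed ΔN = -43.4 m, observed ΔE = -401.9 m.
Subtracting the expected shift leaves a residual of -43.4 − (-70) = 26.6 m north and -401.9 − (-428) = 26.1 m east.
Residual distance = √(26.6² + 26.1²) = 37.3 m.

37 m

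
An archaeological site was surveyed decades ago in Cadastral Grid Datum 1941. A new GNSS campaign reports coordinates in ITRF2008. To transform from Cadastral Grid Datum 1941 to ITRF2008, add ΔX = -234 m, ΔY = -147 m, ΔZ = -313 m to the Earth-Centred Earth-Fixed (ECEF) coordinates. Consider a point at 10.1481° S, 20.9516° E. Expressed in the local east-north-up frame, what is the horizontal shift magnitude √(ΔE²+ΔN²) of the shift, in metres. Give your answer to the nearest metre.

360 m

The local east axis at (φ, λ) is (−sin λ, cos λ, 0), so ΔE = −sin(20.9516°)·(-234) + cos(20.9516°)·(-147) = -53.61 m.
The local north axis is (−sin φ cos λ, −sin φ sin λ, cos φ), giving ΔN = -38.503 − 9.261 − 308.103 = -355.87 m.
Horizontal magnitude = √(ΔE² + ΔN²) = √((-53.61)² + (-355.87)²) = 359.88 m.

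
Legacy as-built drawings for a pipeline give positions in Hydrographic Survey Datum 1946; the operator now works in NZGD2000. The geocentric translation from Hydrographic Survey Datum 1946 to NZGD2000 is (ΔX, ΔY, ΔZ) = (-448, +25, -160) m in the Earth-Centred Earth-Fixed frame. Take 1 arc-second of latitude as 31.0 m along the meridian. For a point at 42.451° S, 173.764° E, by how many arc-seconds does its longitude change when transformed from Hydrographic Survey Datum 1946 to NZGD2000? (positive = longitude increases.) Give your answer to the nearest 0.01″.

Δλ = 1.04″

sin φ = -0.674959, cos φ = 0.737855, sin λ = 0.108624, cos λ = -0.994083.
East component: ΔE = −sin λ·ΔX + cos λ·ΔY = −(0.108624)(-448) + (-0.994083)(25) = 23.81 m.
1° of latitude spans 3600 × 31.00 = 111600 m; at latitude φ, 1° of longitude spans that × cos φ = 82344.6 m, so Δλ = 23.81 / 82344.6 × 3600 = 1.041″.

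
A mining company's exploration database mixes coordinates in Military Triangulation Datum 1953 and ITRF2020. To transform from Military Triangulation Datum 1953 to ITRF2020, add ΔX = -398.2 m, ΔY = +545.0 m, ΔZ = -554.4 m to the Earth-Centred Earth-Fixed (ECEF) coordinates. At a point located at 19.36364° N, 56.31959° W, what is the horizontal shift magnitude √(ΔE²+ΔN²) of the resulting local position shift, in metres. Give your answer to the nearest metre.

301 m

At φ = 19.36364°, λ = -56.31959°: sin φ = 0.331562, cos φ = 0.943433, sin λ = -0.832144, cos λ = 0.554560.
ΔE = −sin λ·ΔX + cos λ·ΔY = −(-0.832144)·(-398.2) + (0.554560)·(545.0) = -29.12 m.
ΔN = −sin φ cos λ·ΔX − sin φ sin λ·ΔY + cos φ·ΔZ = −(0.331562)(0.554560)(-398.2) − (0.331562)(-0.832144)(545.0) + (0.943433)(-554.4) = -299.45 m.
Horizontal magnitude = √(ΔE² + ΔN²) = √((-29.12)² + (-299.45)²) = 300.87 m.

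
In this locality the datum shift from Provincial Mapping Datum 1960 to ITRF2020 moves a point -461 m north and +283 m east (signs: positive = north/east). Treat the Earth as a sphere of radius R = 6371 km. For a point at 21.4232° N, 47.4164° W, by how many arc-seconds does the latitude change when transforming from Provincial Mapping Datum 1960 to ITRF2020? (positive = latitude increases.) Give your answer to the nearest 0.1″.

On a sphere of radius R, 1 rad of latitude = R, so Δφ = ΔN / R = -461.0 / 6371000 = -7.2359e-05 rad = -14.925″.

Δφ = -14.9″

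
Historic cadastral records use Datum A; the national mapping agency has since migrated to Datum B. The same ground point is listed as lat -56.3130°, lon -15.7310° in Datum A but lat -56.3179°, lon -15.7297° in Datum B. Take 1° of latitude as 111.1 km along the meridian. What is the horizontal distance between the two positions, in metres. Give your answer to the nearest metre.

550 m

Δφ = -56.3179° − -56.3130° = -0.0049°; Δλ = -15.7297° − -15.7310° = +0.0013°.
ΔN = Δφ × 111100 = -544.4 m; ΔE = Δλ × 111100 × cos(-56.3130°) = +0.0013 × 111100 × 0.554656 = 80.1 m.
Distance = √(ΔE² + ΔN²) = √(80.1² + (-544.4)²) = 550.3 m.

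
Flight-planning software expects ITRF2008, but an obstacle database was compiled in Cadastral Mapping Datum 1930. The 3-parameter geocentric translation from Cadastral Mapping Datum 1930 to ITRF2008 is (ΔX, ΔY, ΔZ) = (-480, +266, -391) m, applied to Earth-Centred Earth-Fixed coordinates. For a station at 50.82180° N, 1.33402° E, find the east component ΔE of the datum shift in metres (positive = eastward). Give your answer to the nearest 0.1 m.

At φ = 50.82180°, λ = 1.33402°: sin φ = 0.775185, cos φ = 0.631734, sin λ = 0.023281, cos λ = 0.999729.
ΔE = −sin λ·ΔX + cos λ·ΔY = −(0.023281)·(-480) + (0.999729)·(266) = 277.10 m.

ΔE = 277.1 m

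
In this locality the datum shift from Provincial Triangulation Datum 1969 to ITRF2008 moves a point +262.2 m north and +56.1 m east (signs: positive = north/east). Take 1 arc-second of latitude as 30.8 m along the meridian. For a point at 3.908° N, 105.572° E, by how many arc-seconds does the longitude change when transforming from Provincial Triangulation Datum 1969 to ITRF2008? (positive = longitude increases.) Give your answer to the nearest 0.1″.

Δλ = 1.8″

At latitude 3.908°, cos φ = 0.997675.
1″ of longitude at this latitude = 30.80 × cos φ = 30.7284 m, so Δλ = 56.1 / 30.7284 = 1.826″.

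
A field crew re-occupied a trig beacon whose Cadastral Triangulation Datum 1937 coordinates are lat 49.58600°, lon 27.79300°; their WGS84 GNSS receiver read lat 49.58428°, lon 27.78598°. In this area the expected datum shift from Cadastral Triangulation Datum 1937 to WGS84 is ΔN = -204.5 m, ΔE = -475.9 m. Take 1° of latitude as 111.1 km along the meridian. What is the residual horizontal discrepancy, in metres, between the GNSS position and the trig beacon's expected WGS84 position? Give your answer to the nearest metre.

33 m

Observed coordinate differences: Δφ = -0.00172°, Δλ = -0.00702°.
Converting to metres (1° lat = 111100 m, cos φ = 0.648306): observed ΔN = -191.1 m, observed ΔE = -505.6 m.
Subtracting the expected shift leaves a residual of -191.1 − (-204.5) = 13.4 m north and -505.6 − (-475.9) = -29.7 m east.
Residual distance = √(13.4² + (-29.7)²) = 32.6 m.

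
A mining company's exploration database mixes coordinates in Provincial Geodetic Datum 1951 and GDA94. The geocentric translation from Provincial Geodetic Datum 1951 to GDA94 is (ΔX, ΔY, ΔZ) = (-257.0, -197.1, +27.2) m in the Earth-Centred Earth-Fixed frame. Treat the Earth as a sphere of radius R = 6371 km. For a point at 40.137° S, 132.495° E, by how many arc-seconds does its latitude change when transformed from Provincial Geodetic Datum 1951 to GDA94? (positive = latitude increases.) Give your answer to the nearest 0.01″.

sin φ = -0.644617, cos φ = 0.764505, sin λ = 0.737336, cos λ = -0.675526.
North component: ΔN = −sin φ cos λ·ΔX − sin φ sin λ·ΔY + cos φ·ΔZ = −(-0.644617)(-0.675526)(-257.0) − (-0.644617)(0.737336)(-197.1) + (0.764505)(27.2) = 39.03 m.
1° of latitude spans πR/180 = 111195 m, so Δφ = 39.03 / 111195 × 3600 = 1.263″.

Δφ = 1.26″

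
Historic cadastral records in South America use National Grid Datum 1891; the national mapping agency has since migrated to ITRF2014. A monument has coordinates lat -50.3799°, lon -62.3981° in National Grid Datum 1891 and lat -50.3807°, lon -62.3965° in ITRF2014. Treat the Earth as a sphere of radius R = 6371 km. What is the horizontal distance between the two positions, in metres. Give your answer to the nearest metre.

144 m

Δφ = -50.3807° − -50.3799° = -0.0008°; Δλ = -62.3965° − -62.3981° = +0.0016°.
1° along a meridian = πR/180 = 111195 m.
ΔN = Δφ × 111195 = -89.0 m; ΔE = Δλ × 111195 × cos(-50.3799°) = +0.0016 × 111195 × 0.637694 = 113.5 m.
Distance = √(ΔE² + ΔN²) = √(113.5² + (-89.0)²) = 144.2 m.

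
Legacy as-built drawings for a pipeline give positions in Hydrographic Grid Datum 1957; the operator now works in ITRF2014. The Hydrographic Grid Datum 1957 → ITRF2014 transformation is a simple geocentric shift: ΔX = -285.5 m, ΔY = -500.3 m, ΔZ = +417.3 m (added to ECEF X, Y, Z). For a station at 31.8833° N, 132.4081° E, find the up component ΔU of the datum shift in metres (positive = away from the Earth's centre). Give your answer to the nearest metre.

ΔU = 70 m

The local up (radial) axis is (cos φ cos λ, cos φ sin λ, sin φ), giving ΔU = 163.493 − 313.668 + 220.414 = 70.24 m.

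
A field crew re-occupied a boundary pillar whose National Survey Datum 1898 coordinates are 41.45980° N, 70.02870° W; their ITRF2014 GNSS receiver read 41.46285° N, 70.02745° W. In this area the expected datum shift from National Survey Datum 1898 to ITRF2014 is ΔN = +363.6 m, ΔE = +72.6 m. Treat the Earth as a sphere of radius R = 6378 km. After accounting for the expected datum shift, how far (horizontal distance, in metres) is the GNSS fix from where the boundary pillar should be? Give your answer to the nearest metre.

40 m

Observed coordinate differences: Δφ = +0.00305°, Δλ = +0.00125°.
Converting to metres (1° lat = 111317 m, cos φ = 0.749420): observed ΔN = 339.5 m, observed ΔE = 104.3 m.
Subtracting the expected shift leaves a residual of 339.5 − (363.6) = -24.1 m north and 104.3 − (72.6) = 31.7 m east.
Residual distance = √((-24.1)² + 31.7²) = 39.8 m.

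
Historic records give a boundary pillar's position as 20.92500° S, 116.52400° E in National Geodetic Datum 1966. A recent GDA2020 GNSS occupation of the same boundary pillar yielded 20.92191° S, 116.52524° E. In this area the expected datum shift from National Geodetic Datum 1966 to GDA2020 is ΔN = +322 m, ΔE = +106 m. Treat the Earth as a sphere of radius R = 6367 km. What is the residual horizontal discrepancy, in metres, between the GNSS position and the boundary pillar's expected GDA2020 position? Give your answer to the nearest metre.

31 m

Observed coordinate differences: Δφ = +0.00309°, Δλ = +0.00124°.
Converting to metres (1° lat = 111125 m, cos φ = 0.934049): observed ΔN = 343.4 m, observed ΔE = 128.7 m.
Subtracting the expected shift leaves a residual of 343.4 − (322) = 21.4 m north and 128.7 − (106) = 22.7 m east.
Residual distance = √(21.4² + 22.7²) = 31.2 m.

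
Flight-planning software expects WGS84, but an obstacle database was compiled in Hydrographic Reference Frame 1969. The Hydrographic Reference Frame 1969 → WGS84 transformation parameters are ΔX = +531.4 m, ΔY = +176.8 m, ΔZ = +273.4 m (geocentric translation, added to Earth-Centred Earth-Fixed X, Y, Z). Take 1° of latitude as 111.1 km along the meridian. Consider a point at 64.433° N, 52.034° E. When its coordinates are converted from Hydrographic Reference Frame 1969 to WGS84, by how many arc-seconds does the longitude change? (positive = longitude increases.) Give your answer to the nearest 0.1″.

Δλ = -23.3″

sin φ = 0.902081, cos φ = 0.431566, sin λ = 0.788376, cos λ = 0.615194.
East component: ΔE = −sin λ·ΔX + cos λ·ΔY = −(0.788376)(531.4) + (0.615194)(176.8) = -310.18 m.
1° of latitude spans 111100 m; at latitude φ, 1° of longitude spans that × cos φ = 47947.0 m, so Δλ = -310.18 / 47947.0 × 3600 = -23.289″.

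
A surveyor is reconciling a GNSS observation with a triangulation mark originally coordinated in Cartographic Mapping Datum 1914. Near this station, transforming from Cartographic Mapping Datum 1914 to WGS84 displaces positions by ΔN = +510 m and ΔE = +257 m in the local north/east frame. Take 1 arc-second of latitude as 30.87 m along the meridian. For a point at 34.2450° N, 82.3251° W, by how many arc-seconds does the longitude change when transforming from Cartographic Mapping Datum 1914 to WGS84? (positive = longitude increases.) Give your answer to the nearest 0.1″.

At latitude 34.2450°, cos φ = 0.826639.
1″ of longitude at this latitude = 30.87 × cos φ = 25.5183 m, so Δλ = 257.0 / 25.5183 = 10.071″.

Δλ = 10.1″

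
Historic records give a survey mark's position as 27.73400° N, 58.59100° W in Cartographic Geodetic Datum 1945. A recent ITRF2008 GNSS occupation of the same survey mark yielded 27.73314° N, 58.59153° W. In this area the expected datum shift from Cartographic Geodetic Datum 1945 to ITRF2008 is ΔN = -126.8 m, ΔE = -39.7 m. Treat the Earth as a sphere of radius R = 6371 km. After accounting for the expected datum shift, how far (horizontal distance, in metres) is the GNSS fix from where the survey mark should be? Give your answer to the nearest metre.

34 m

Observed coordinate differences: Δφ = -0.00086°, Δλ = -0.00053°.
Converting to metres (1° lat = 111195 m, cos φ = 0.885118): observed ΔN = -95.6 m, observed ΔE = -52.2 m.
Subtracting the expected shift leaves a residual of -95.6 − (-126.8) = 31.2 m north and -52.2 − (-39.7) = -12.5 m east.
Residual distance = √(31.2² + (-12.5)²) = 33.6 m.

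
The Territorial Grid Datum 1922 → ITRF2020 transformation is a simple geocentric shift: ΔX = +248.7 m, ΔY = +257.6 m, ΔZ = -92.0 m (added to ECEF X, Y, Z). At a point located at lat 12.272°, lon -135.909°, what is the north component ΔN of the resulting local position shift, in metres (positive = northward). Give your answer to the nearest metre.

ΔN = -14 m

At φ = 12.272°, λ = -135.909°: sin φ = 0.212553, cos φ = 0.977150, sin λ = -0.695800, cos λ = -0.718236.
ΔN = −sin φ cos λ·ΔX − sin φ sin λ·ΔY + cos φ·ΔZ = −(0.212553)(-0.718236)(248.7) − (0.212553)(-0.695800)(257.6) + (0.977150)(-92.0) = -13.83 m.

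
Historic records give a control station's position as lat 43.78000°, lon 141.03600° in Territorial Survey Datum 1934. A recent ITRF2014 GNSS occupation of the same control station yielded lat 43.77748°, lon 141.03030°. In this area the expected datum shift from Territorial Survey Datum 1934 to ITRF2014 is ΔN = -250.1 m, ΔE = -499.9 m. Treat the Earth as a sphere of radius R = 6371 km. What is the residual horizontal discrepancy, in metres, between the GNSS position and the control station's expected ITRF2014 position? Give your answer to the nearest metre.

Observed coordinate differences: Δφ = -0.00252°, Δλ = -0.00570°.
Converting to metres (1° lat = 111195 m, cos φ = 0.722002): observed ΔN = -280.2 m, observed ΔE = -457.6 m.
Subtracting the expected shift leaves a residual of -280.2 − (-250.1) = -30.1 m north and -457.6 − (-499.9) = 42.3 m east.
Residual distance = √((-30.1)² + 42.3²) = 51.9 m.

52 m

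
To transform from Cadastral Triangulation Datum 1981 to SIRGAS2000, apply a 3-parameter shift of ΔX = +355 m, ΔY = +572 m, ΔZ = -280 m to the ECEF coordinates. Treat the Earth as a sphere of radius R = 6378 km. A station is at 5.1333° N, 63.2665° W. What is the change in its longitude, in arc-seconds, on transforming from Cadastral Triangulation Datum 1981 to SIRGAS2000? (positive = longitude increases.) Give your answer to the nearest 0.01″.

sin φ = 0.089473, cos φ = 0.995989, sin λ = -0.893109, cos λ = 0.449841.
East component: ΔE = −sin λ·ΔX + cos λ·ΔY = −(-0.893109)(355) + (0.449841)(572) = 574.36 m.
1° of latitude spans πR/180 = 111317 m; at latitude φ, 1° of longitude spans that × cos φ = 110870.6 m, so Δλ = 574.36 / 110870.6 × 3600 = 18.650″.

Δλ = 18.65″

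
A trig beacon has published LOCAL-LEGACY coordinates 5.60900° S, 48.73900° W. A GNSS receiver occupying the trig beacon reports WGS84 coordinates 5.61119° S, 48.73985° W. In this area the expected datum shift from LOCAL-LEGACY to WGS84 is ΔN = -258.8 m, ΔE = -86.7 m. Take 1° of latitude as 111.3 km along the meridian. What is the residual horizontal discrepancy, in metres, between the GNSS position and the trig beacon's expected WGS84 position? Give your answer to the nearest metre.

Observed coordinate differences: Δφ = -0.00219°, Δλ = -0.00085°.
Converting to metres (1° lat = 111300 m, cos φ = 0.995212): observed ΔN = -243.7 m, observed ΔE = -94.2 m.
Subtracting the expected shift leaves a residual of -243.7 − (-258.8) = 15.1 m north and -94.2 − (-86.7) = -7.5 m east.
Residual distance = √(15.1² + (-7.5)²) = 16.8 m.

17 m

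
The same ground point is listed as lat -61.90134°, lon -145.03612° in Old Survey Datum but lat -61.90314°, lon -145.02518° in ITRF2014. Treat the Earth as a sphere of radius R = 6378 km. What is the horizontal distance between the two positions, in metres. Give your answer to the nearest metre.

Δφ = -61.90314° − -61.90134° = -0.00180°; Δλ = -145.02518° − -145.03612° = +0.01094°.
1° along a meridian = πR/180 = 111317 m.
ΔN = Δφ × 111317 = -200.4 m; ΔE = Δλ × 111317 × cos(-61.90134°) = +0.01094 × 111317 × 0.470991 = 573.6 m.
Distance = √(ΔE² + ΔN²) = √(573.6² + (-200.4)²) = 607.6 m.

608 m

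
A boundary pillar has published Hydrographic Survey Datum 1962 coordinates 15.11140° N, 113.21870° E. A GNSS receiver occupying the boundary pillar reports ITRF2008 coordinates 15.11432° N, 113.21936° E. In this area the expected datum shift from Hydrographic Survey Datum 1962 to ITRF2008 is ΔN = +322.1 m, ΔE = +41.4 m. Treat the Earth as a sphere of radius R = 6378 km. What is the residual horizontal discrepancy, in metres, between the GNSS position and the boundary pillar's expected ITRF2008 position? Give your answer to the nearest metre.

30 m

Observed coordinate differences: Δφ = +0.00292°, Δλ = +0.00066°.
Converting to metres (1° lat = 111317 m, cos φ = 0.965421): observed ΔN = 325.0 m, observed ΔE = 70.9 m.
Subtracting the expected shift leaves a residual of 325.0 − (322.1) = 2.9 m north and 70.9 − (41.4) = 29.5 m east.
Residual distance = √(2.9² + 29.5²) = 29.7 m.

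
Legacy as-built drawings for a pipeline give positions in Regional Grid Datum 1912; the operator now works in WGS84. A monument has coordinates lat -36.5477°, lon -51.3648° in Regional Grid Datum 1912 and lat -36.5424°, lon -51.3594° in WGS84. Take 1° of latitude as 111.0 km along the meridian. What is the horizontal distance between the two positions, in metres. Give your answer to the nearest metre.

Δφ = -36.5424° − -36.5477° = +0.0053°; Δλ = -51.3594° − -51.3648° = +0.0054°.
ΔN = Δφ × 111000 = 588.3 m; ΔE = Δλ × 111000 × cos(-36.5477°) = +0.0054 × 111000 × 0.803361 = 481.5 m.
Distance = √(ΔE² + ΔN²) = √(481.5² + 588.3²) = 760.2 m.

760 m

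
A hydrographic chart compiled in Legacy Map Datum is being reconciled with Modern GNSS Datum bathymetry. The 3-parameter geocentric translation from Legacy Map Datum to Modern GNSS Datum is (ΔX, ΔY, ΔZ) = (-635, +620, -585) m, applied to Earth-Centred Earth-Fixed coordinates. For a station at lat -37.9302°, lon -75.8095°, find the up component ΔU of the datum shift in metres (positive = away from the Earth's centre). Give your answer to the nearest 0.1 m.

ΔU = -237.3 m

At φ = -37.9302°, λ = -75.8095°: sin φ = -0.614701, cos φ = 0.788760, sin λ = -0.969486, cos λ = 0.245147.
ΔU = cos φ cos λ·ΔX + cos φ sin λ·ΔY + sin φ·ΔZ = (0.788760)(0.245147)(-635) + (0.788760)(-0.969486)(620) + (-0.614701)(-585) = -237.29 m.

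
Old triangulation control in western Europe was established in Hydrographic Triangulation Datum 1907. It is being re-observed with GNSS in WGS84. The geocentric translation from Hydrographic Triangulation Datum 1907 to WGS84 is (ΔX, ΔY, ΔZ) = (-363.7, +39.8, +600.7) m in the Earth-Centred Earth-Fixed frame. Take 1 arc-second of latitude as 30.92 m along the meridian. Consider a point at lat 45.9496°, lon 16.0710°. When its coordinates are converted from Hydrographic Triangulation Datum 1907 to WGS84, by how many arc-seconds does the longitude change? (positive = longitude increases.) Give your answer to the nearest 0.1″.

Δλ = 6.5″

sin φ = 0.718728, cos φ = 0.695291, sin λ = 0.276828, cos λ = 0.960919.
East component: ΔE = −sin λ·ΔX + cos λ·ΔY = −(0.276828)(-363.7) + (0.960919)(39.8) = 138.93 m.
1° of latitude spans 3600 × 30.92 = 111312 m; at latitude φ, 1° of longitude spans that × cos φ = 77394.2 m, so Δλ = 138.93 / 77394.2 × 3600 = 6.462″.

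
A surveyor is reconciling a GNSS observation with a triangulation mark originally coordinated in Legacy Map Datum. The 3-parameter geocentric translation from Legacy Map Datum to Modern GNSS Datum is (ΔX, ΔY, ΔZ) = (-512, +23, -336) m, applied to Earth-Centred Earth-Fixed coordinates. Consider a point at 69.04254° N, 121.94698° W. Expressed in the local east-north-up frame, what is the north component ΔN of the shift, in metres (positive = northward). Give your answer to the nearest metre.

ΔN = -355 m

At φ = 69.04254°, λ = -121.94698°: sin φ = 0.933846, cos φ = 0.357675, sin λ = -0.848538, cos λ = -0.529134.
ΔN = −sin φ cos λ·ΔX − sin φ sin λ·ΔY + cos φ·ΔZ = −(0.933846)(-0.529134)(-512) − (0.933846)(-0.848538)(23) + (0.357675)(-336) = -354.95 m.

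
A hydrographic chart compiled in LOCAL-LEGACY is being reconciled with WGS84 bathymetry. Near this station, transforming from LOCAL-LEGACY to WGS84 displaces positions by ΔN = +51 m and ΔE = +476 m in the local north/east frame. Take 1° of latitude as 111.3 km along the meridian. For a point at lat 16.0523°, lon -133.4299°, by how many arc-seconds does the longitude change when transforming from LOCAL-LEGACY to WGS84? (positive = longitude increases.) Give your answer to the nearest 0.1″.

Δλ = 16.0″

At latitude 16.0523°, cos φ = 0.961010.
1° of longitude at this latitude = 111.3 × cos φ = 106.96 km, so Δλ = 476.0 / 106960.4 = 0.0044502° = 16.021″.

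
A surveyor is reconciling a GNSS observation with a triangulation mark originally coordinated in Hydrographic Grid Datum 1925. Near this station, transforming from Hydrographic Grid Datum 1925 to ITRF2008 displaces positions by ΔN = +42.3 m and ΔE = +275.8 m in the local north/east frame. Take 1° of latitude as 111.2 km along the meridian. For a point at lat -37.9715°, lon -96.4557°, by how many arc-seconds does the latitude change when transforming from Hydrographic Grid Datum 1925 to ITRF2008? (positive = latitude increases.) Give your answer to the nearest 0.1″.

1° of latitude = 111.2 km, so Δφ = 42.3 / 111200 = 0.0003804° = 1.369″.

Δφ = 1.4″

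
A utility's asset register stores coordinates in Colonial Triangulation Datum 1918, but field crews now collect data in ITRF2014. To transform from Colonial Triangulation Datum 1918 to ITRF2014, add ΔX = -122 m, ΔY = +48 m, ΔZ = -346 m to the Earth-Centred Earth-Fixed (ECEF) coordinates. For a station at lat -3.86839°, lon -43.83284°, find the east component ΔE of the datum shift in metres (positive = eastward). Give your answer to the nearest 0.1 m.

ΔE = -49.9 m

At φ = -3.86839°, λ = -43.83284°: sin φ = -0.067465, cos φ = 0.997722, sin λ = -0.692557, cos λ = 0.721363.
ΔE = −sin λ·ΔX + cos λ·ΔY = −(-0.692557)·(-122) + (0.721363)·(48) = -49.87 m.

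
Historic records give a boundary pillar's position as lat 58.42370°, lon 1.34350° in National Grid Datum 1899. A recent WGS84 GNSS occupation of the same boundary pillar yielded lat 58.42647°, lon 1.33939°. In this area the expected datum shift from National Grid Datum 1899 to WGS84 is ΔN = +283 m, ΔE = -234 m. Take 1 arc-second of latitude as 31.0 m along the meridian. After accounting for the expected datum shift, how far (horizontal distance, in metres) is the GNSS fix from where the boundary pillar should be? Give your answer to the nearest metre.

27 m

Observed coordinate differences: Δφ = +0.00277°, Δλ = -0.00411°.
Converting to metres (1° lat = 111600 m, cos φ = 0.523634): observed ΔN = 309.1 m, observed ΔE = -240.2 m.
Subtracting the expected shift leaves a residual of 309.1 − (283) = 26.1 m north and -240.2 − (-234) = -6.2 m east.
Residual distance = √(26.1² + (-6.2)²) = 26.9 m.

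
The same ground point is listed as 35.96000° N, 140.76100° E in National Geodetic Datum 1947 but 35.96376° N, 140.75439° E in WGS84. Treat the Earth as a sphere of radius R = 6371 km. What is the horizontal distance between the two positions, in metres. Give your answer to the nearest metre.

727 m

Δφ = 35.96376° − 35.96000° = +0.00376°; Δλ = 140.75439° − 140.76100° = -0.00661°.
1° along a meridian = πR/180 = 111195 m.
ΔN = Δφ × 111195 = 418.1 m; ΔE = Δλ × 111195 × cos(35.96000°) = -0.00661 × 111195 × 0.809427 = -594.9 m.
Distance = √(ΔE² + ΔN²) = √((-594.9)² + 418.1²) = 727.1 m.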